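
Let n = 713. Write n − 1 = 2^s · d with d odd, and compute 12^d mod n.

713 − 1 = 712 = 2^3 · 89, so d = 89.
12^1 ≡ 12 (mod 713)
12^2 ≡ 12^2 = 144 ≡ 144 (mod 713)
12^4 ≡ 144^2 = 20736 ≡ 59 (mod 713)
12^8 ≡ 59^2 = 3481 ≡ 629 (mod 713)
12^16 ≡ 629^2 = 395641 ≡ 639 (mod 713)
12^32 ≡ 639^2 = 408321 ≡ 485 (mod 713)
12^64 ≡ 485^2 = 235225 ≡ 648 (mod 713)
89 = 64 + 16 + 8 + 1 in binary powers of 2.
So 12^89 ≡ 648 · 639 · 629 · 12 ≡ 633 (mod 713).
Squaring chain: 633 → 696 → 289; never reaches −1, so base 12 is a Miller–Rabin witness that 713 is composite.

633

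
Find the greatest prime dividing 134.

67

134 = 2 · 67
67 is prime.
So 134 = 2 · 67; the largest prime factor is 67.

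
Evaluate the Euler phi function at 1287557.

Factor: 1287557 = 59 · 139 · 157.
φ(1287557) = (59−1) · (139−1) · (157−1) = 58 · 138 · 156 = 1248624.

1248624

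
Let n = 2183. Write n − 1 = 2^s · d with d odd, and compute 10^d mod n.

2183 − 1 = 2182 = 2^1 · 1091, so d = 1091.
10^1 ≡ 10 (mod 2183)
10^2 ≡ 10^2 = 100 ≡ 100 (mod 2183)
10^4 ≡ 100^2 = 10000 ≡ 1268 (mod 2183)
10^8 ≡ 1268^2 = 1607824 ≡ 1136 (mod 2183)
10^16 ≡ 1136^2 = 1290496 ≡ 343 (mod 2183)
10^32 ≡ 343^2 = 117649 ≡ 1950 (mod 2183)
10^64 ≡ 1950^2 = 3802500 ≡ 1897 (mod 2183)
10^128 ≡ 1897^2 = 3598609 ≡ 1025 (mod 2183)
10^256 ≡ 1025^2 = 1050625 ≡ 602 (mod 2183)
10^512 ≡ 602^2 = 362404 ≡ 26 (mod 2183)
10^1024 ≡ 26^2 = 676 ≡ 676 (mod 2183)
1091 = 1024 + 64 + 2 + 1 in binary powers of 2.
So 10^1091 ≡ 676 · 1897 · 100 · 10 ≡ 1395 (mod 2183).
Squaring chain: 1395; never reaches −1, so base 10 is a Miller–Rabin witness that 2183 is composite.

1395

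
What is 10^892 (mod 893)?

332

10^1 ≡ 10 (mod 893)
10^2 ≡ 10^2 = 100 ≡ 100 (mod 893)
10^4 ≡ 100^2 = 10000 ≡ 177 (mod 893)
10^8 ≡ 177^2 = 31329 ≡ 74 (mod 893)
10^16 ≡ 74^2 = 5476 ≡ 118 (mod 893)
10^32 ≡ 118^2 = 13924 ≡ 529 (mod 893)
10^64 ≡ 529^2 = 279841 ≡ 332 (mod 893)
10^128 ≡ 332^2 = 110224 ≡ 385 (mod 893)
10^256 ≡ 385^2 = 148225 ≡ 880 (mod 893)
10^512 ≡ 880^2 = 774400 ≡ 169 (mod 893)
892 = 512 + 256 + 64 + 32 + 16 + 8 + 4 in binary powers of 2.
So 10^892 ≡ 169 · 880 · 332 · 529 · 118 · 74 · 177 ≡ 332 (mod 893).
Since 332 ≠ 1, base 10 is a Fermat witness: 893 is composite.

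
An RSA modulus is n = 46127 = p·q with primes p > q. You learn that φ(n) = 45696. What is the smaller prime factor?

193

φ(n) = (p−1)(q−1) = n − (p+q) + 1, so p + q = 46127 − 45696 + 1 = 432.
p and q are the roots of t² − 432t + 46127 = 0.
Discriminant: 432² − 4·46127 = 186624 − 184508 = 2116; √2116 = 46.
q = (432 − 46)/2 = 193, p = (432 + 46)/2 = 239.
Check: 193 · 239 = 46127.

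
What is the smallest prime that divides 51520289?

97

51520289 is odd.
Digit sum 32, not divisible by 3.
Ends in 9: not divisible by 5.
7: 51520289 = 7·7360041 + 2
11: 51520289 = 11·4683662 + 7
13: 51520289 = 13·3963099 + 2
17: 51520289 = 17·3030605 + 4
19: 51520289 = 19·2711594 + 3
23: 51520289 = 23·2240012 + 13
29: 51520289 = 29·1776561 + 20
31: 51520289 = 31·1661944 + 25
37: 51520289 = 37·1392440 + 9
41: 51520289 = 41·1256592 + 17
43: 51520289 = 43·1198146 + 11
47: 51520289 = 47·1096176 + 17
53: 51520289 = 53·972080 + 49
59: 51520289 = 59·873225 + 14
61: 51520289 = 61·844594 + 55
67: 51520289 = 67·768959 + 36
71: 51520289 = 71·725637 + 62
73: 51520289 = 73·705757 + 28
79: 51520289 = 79·652155 + 44
83: 51520289 = 83·620726 + 31
89: 51520289 = 89·578879 + 58
97: 51520289 = 97·531137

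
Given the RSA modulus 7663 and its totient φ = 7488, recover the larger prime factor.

φ(n) = (p−1)(q−1) = n − (p+q) + 1, so p + q = 7663 − 7488 + 1 = 176.
p and q are the roots of t² − 176t + 7663 = 0.
Discriminant: 176² − 4·7663 = 30976 − 30652 = 324; √324 = 18.
q = (176 − 18)/2 = 79, p = (176 + 18)/2 = 97.
Check: 79 · 97 = 7663.

97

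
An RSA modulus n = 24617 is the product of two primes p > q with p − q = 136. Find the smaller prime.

103

Since p = q + 136, we have 24617 = q(q + 136), so q² + 136q − 24617 = 0.
Discriminant: 136² + 4·24617 = 18496 + 98468 = 116964; √116964 = 342.
q = (−136 + 342)/2 = 103, and p = q + 136 = 239.
Check: 103 · 239 = 24617.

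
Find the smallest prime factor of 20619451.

20619451 is odd.
Digit sum 28, not divisible by 3.
Ends in 1: not divisible by 5.
7: 20619451 = 7·2945635 + 6
11: 20619451 = 11·1874495 + 6
13: 20619451 = 13·1586111 + 8
17: 20619451 = 17·1212908 + 15
19: 20619451 = 19·1085234 + 5
23: 20619451 = 23·896497 + 20
29: 20619451 = 29·711015 + 16
31: 20619451 = 31·665143 + 18
37: 20619451 = 37·557282 + 17
41: 20619451 = 41·502913 + 18
43: 20619451 = 43·479522 + 5
47: 20619451 = 47·438711 + 34
53: 20619451 = 53·389046 + 13
59: 20619451 = 59·349482 + 13
61: 20619451 = 61·338023 + 48
67: 20619451 = 67·307753

67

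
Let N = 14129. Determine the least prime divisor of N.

14129 is odd.
Digit sum 17, not divisible by 3.
Ends in 9: not divisible by 5.
7: 14129 = 7·2018 + 3
11: 14129 = 11·1284 + 5
13: 14129 = 13·1086 + 11
17: 14129 = 17·831 + 2
19: 14129 = 19·743 + 12
23: 14129 = 23·614 + 7
29: 14129 = 29·487 + 6
31: 14129 = 31·455 + 24
37: 14129 = 37·381 + 32
41: 14129 = 41·344 + 25
43: 14129 = 43·328 + 25
47: 14129 = 47·300 + 29
53: 14129 = 53·266 + 31
59: 14129 = 59·239 + 28
61: 14129 = 61·231 + 38
67: 14129 = 67·210 + 59
71: 14129 = 71·199

71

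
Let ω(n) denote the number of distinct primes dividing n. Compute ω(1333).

2

1333 = 31 · 43
1333 = 31 · 43, which has 2 distinct prime factors.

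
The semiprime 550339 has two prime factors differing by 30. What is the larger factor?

Since p = q + 30, we have 550339 = q(q + 30), so q² + 30q − 550339 = 0.
Discriminant: 30² + 4·550339 = 900 + 2201356 = 2202256; √2202256 = 1484.
q = (−30 + 1484)/2 = 727, and p = q + 30 = 757.
Check: 727 · 757 = 550339.

757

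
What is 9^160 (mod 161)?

9^1 ≡ 9 (mod 161)
9^2 ≡ 9^2 = 81 ≡ 81 (mod 161)
9^4 ≡ 81^2 = 6561 ≡ 121 (mod 161)
9^8 ≡ 121^2 = 14641 ≡ 151 (mod 161)
9^16 ≡ 151^2 = 22801 ≡ 100 (mod 161)
9^32 ≡ 100^2 = 10000 ≡ 18 (mod 161)
9^64 ≡ 18^2 = 324 ≡ 2 (mod 161)
9^128 ≡ 2^2 = 4 ≡ 4 (mod 161)
160 = 128 + 32 in binary powers of 2.
So 9^160 ≡ 4 · 18 ≡ 72 (mod 161).
Since 72 ≠ 1, base 9 is a Fermat witness: 161 is composite.

72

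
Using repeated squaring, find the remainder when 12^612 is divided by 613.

1

12^1 ≡ 12 (mod 613)
12^2 ≡ 12^2 = 144 ≡ 144 (mod 613)
12^4 ≡ 144^2 = 20736 ≡ 507 (mod 613)
12^8 ≡ 507^2 = 257049 ≡ 202 (mod 613)
12^16 ≡ 202^2 = 40804 ≡ 346 (mod 613)
12^32 ≡ 346^2 = 119716 ≡ 181 (mod 613)
12^64 ≡ 181^2 = 32761 ≡ 272 (mod 613)
12^128 ≡ 272^2 = 73984 ≡ 424 (mod 613)
12^256 ≡ 424^2 = 179776 ≡ 167 (mod 613)
12^512 ≡ 167^2 = 27889 ≡ 304 (mod 613)
612 = 512 + 64 + 32 + 4 in binary powers of 2.
So 12^612 ≡ 304 · 272 · 181 · 507 ≡ 1 (mod 613).
Since the result is 1, base 12 gives no evidence that 613 is composite.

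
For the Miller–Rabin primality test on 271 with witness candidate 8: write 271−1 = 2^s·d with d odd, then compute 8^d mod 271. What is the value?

271 − 1 = 270 = 2^1 · 135, so d = 135.
8^1 ≡ 8 (mod 271)
8^2 ≡ 8^2 = 64 ≡ 64 (mod 271)
8^4 ≡ 64^2 = 4096 ≡ 31 (mod 271)
8^8 ≡ 31^2 = 961 ≡ 148 (mod 271)
8^16 ≡ 148^2 = 21904 ≡ 224 (mod 271)
8^32 ≡ 224^2 = 50176 ≡ 41 (mod 271)
8^64 ≡ 41^2 = 1681 ≡ 55 (mod 271)
8^128 ≡ 55^2 = 3025 ≡ 44 (mod 271)
135 = 128 + 4 + 2 + 1 in binary powers of 2.
So 8^135 ≡ 44 · 31 · 64 · 8 ≡ 1 (mod 271).
Since 8^d ≡ 1 (mod 271), base 8 does not prove 271 composite.

1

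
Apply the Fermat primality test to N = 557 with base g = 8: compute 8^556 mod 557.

8^1 ≡ 8 (mod 557)
8^2 ≡ 8^2 = 64 ≡ 64 (mod 557)
8^4 ≡ 64^2 = 4096 ≡ 197 (mod 557)
8^8 ≡ 197^2 = 38809 ≡ 376 (mod 557)
8^16 ≡ 376^2 = 141376 ≡ 455 (mod 557)
8^32 ≡ 455^2 = 207025 ≡ 378 (mod 557)
8^64 ≡ 378^2 = 142884 ≡ 292 (mod 557)
8^128 ≡ 292^2 = 85264 ≡ 43 (mod 557)
8^256 ≡ 43^2 = 1849 ≡ 178 (mod 557)
8^512 ≡ 178^2 = 31684 ≡ 492 (mod 557)
556 = 512 + 32 + 8 + 4 in binary powers of 2.
So 8^556 ≡ 492 · 378 · 376 · 197 ≡ 1 (mod 557).
Since the result is 1, base 8 gives no evidence that 557 is composite.

1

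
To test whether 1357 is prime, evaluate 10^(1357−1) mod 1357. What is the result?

196

10^1 ≡ 10 (mod 1357)
10^2 ≡ 10^2 = 100 ≡ 100 (mod 1357)
10^4 ≡ 100^2 = 10000 ≡ 501 (mod 1357)
10^8 ≡ 501^2 = 251001 ≡ 1313 (mod 1357)
10^16 ≡ 1313^2 = 1723969 ≡ 579 (mod 1357)
10^32 ≡ 579^2 = 335241 ≡ 62 (mod 1357)
10^64 ≡ 62^2 = 3844 ≡ 1130 (mod 1357)
10^128 ≡ 1130^2 = 1276900 ≡ 1320 (mod 1357)
10^256 ≡ 1320^2 = 1742400 ≡ 12 (mod 1357)
10^512 ≡ 12^2 = 144 ≡ 144 (mod 1357)
10^1024 ≡ 144^2 = 20736 ≡ 381 (mod 1357)
1356 = 1024 + 256 + 64 + 8 + 4 in binary powers of 2.
So 10^1356 ≡ 381 · 12 · 1130 · 1313 · 501 ≡ 196 (mod 1357).
Since 196 ≠ 1, base 10 is a Fermat witness: 1357 is composite.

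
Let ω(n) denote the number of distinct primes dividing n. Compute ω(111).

111 = 3 · 37
111 = 3 · 37, which has 2 distinct prime factors.

2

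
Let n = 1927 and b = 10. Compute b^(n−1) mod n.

10^1 ≡ 10 (mod 1927)
10^2 ≡ 10^2 = 100 ≡ 100 (mod 1927)
10^4 ≡ 100^2 = 10000 ≡ 365 (mod 1927)
10^8 ≡ 365^2 = 133225 ≡ 262 (mod 1927)
10^16 ≡ 262^2 = 68644 ≡ 1199 (mod 1927)
10^32 ≡ 1199^2 = 1437601 ≡ 59 (mod 1927)
10^64 ≡ 59^2 = 3481 ≡ 1554 (mod 1927)
10^128 ≡ 1554^2 = 2414916 ≡ 385 (mod 1927)
10^256 ≡ 385^2 = 148225 ≡ 1773 (mod 1927)
10^512 ≡ 1773^2 = 3143529 ≡ 592 (mod 1927)
10^1024 ≡ 592^2 = 350464 ≡ 1677 (mod 1927)
1926 = 1024 + 512 + 256 + 128 + 4 + 2 in binary powers of 2.
So 10^1926 ≡ 1677 · 592 · 1773 · 385 · 365 · 100 ≡ 1076 (mod 1927).
Since 1076 ≠ 1, base 10 is a Fermat witness: 1927 is composite.

1076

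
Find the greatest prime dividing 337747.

337747 = 67 · 5041
5041 = 71 · 71
71 = 71 · 1
So 337747 = 67 · 71^2; the largest prime factor is 71.

71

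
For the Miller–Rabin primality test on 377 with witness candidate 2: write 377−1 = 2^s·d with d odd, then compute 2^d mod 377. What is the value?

377 − 1 = 376 = 2^3 · 47, so d = 47.
2^1 ≡ 2 (mod 377)
2^2 ≡ 2^2 = 4 ≡ 4 (mod 377)
2^4 ≡ 4^2 = 16 ≡ 16 (mod 377)
2^8 ≡ 16^2 = 256 ≡ 256 (mod 377)
2^16 ≡ 256^2 = 65536 ≡ 315 (mod 377)
2^32 ≡ 315^2 = 99225 ≡ 74 (mod 377)
47 = 32 + 8 + 4 + 2 + 1 in binary powers of 2.
So 2^47 ≡ 74 · 256 · 16 · 4 · 2 ≡ 345 (mod 377).
Squaring chain: 345 → 270 → 139; never reaches −1, so base 2 is a Miller–Rabin witness that 377 is composite.

345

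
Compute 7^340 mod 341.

7^1 ≡ 7 (mod 341)
7^2 ≡ 7^2 = 49 ≡ 49 (mod 341)
7^4 ≡ 49^2 = 2401 ≡ 14 (mod 341)
7^8 ≡ 14^2 = 196 ≡ 196 (mod 341)
7^16 ≡ 196^2 = 38416 ≡ 224 (mod 341)
7^32 ≡ 224^2 = 50176 ≡ 49 (mod 341)
7^64 ≡ 49^2 = 2401 ≡ 14 (mod 341)
7^128 ≡ 14^2 = 196 ≡ 196 (mod 341)
7^256 ≡ 196^2 = 38416 ≡ 224 (mod 341)
340 = 256 + 64 + 16 + 4 in binary powers of 2.
So 7^340 ≡ 224 · 14 · 224 · 14 ≡ 56 (mod 341).
Since 56 ≠ 1, base 7 is a Fermat witness: 341 is composite.

56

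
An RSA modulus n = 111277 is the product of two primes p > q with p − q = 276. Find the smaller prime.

Since p = q + 276, we have 111277 = q(q + 276), so q² + 276q − 111277 = 0.
Discriminant: 276² + 4·111277 = 76176 + 445108 = 521284; √521284 = 722.
q = (−276 + 722)/2 = 223, and p = q + 276 = 499.
Check: 223 · 499 = 111277.

223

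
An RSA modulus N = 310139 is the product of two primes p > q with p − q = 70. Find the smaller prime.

Since p = q + 70, we have 310139 = q(q + 70), so q² + 70q − 310139 = 0.
Discriminant: 70² + 4·310139 = 4900 + 1240556 = 1245456; √1245456 = 1116.
q = (−70 + 1116)/2 = 523, and p = q + 70 = 593.
Check: 523 · 593 = 310139.

523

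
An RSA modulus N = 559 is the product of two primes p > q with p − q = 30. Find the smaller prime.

13

Since p = q + 30, we have 559 = q(q + 30), so q² + 30q − 559 = 0.
Discriminant: 30² + 4·559 = 900 + 2236 = 3136; √3136 = 56.
q = (−30 + 56)/2 = 13, and p = q + 30 = 43.
Check: 13 · 43 = 559.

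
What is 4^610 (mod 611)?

4^1 ≡ 4 (mod 611)
4^2 ≡ 4^2 = 16 ≡ 16 (mod 611)
4^4 ≡ 16^2 = 256 ≡ 256 (mod 611)
4^8 ≡ 256^2 = 65536 ≡ 159 (mod 611)
4^16 ≡ 159^2 = 25281 ≡ 230 (mod 611)
4^32 ≡ 230^2 = 52900 ≡ 354 (mod 611)
4^64 ≡ 354^2 = 125316 ≡ 61 (mod 611)
4^128 ≡ 61^2 = 3721 ≡ 55 (mod 611)
4^256 ≡ 55^2 = 3025 ≡ 581 (mod 611)
4^512 ≡ 581^2 = 337561 ≡ 289 (mod 611)
610 = 512 + 64 + 32 + 2 in binary powers of 2.
So 4^610 ≡ 289 · 61 · 354 · 16 ≡ 425 (mod 611).
Since 425 ≠ 1, base 4 is a Fermat witness: 611 is composite.

425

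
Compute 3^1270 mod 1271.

893

3^1 ≡ 3 (mod 1271)
3^2 ≡ 3^2 = 9 ≡ 9 (mod 1271)
3^4 ≡ 9^2 = 81 ≡ 81 (mod 1271)
3^8 ≡ 81^2 = 6561 ≡ 206 (mod 1271)
3^16 ≡ 206^2 = 42436 ≡ 493 (mod 1271)
3^32 ≡ 493^2 = 243049 ≡ 288 (mod 1271)
3^64 ≡ 288^2 = 82944 ≡ 329 (mod 1271)
3^128 ≡ 329^2 = 108241 ≡ 206 (mod 1271)
3^256 ≡ 206^2 = 42436 ≡ 493 (mod 1271)
3^512 ≡ 493^2 = 243049 ≡ 288 (mod 1271)
3^1024 ≡ 288^2 = 82944 ≡ 329 (mod 1271)
1270 = 1024 + 128 + 64 + 32 + 16 + 4 + 2 in binary powers of 2.
So 3^1270 ≡ 329 · 206 · 329 · 288 · 493 · 81 · 9 ≡ 893 (mod 1271).
Since 893 ≠ 1, base 3 is a Fermat witness: 1271 is composite.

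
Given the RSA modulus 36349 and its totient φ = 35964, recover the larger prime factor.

223

φ(n) = (p−1)(q−1) = n − (p+q) + 1, so p + q = 36349 − 35964 + 1 = 386.
p and q are the roots of t² − 386t + 36349 = 0.
Discriminant: 386² − 4·36349 = 148996 − 145396 = 3600; √3600 = 60.
q = (386 − 60)/2 = 163, p = (386 + 60)/2 = 223.
Check: 163 · 223 = 36349.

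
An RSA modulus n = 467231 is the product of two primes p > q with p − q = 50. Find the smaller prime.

659

Since p = q + 50, we have 467231 = q(q + 50), so q² + 50q − 467231 = 0.
Discriminant: 50² + 4·467231 = 2500 + 1868924 = 1871424; √1871424 = 1368.
q = (−50 + 1368)/2 = 659, and p = q + 50 = 709.
Check: 659 · 709 = 467231.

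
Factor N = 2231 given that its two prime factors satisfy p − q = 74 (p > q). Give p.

97

Since p = q + 74, we have 2231 = q(q + 74), so q² + 74q − 2231 = 0.
Discriminant: 74² + 4·2231 = 5476 + 8924 = 14400; √14400 = 120.
q = (−74 + 120)/2 = 23, and p = q + 74 = 97.
Check: 23 · 97 = 2231.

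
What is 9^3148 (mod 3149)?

9^1 ≡ 9 (mod 3149)
9^2 ≡ 9^2 = 81 ≡ 81 (mod 3149)
9^4 ≡ 81^2 = 6561 ≡ 263 (mod 3149)
9^8 ≡ 263^2 = 69169 ≡ 3040 (mod 3149)
9^16 ≡ 3040^2 = 9241600 ≡ 2434 (mod 3149)
9^32 ≡ 2434^2 = 5924356 ≡ 1087 (mod 3149)
9^64 ≡ 1087^2 = 1181569 ≡ 694 (mod 3149)
9^128 ≡ 694^2 = 481636 ≡ 2988 (mod 3149)
9^256 ≡ 2988^2 = 8928144 ≡ 729 (mod 3149)
9^512 ≡ 729^2 = 531441 ≡ 2409 (mod 3149)
9^1024 ≡ 2409^2 = 5803281 ≡ 2823 (mod 3149)
9^2048 ≡ 2823^2 = 7969329 ≡ 2359 (mod 3149)
3148 = 2048 + 1024 + 64 + 8 + 4 in binary powers of 2.
So 9^3148 ≡ 2359 · 2823 · 694 · 3040 · 263 ≡ 2493 (mod 3149).
Since 2493 ≠ 1, base 9 is a Fermat witness: 3149 is composite.

2493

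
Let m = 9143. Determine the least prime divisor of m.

9143 is odd.
Digit sum 17, not divisible by 3.
Ends in 3: not divisible by 5.
7: 9143 = 7·1306 + 1
11: 9143 = 11·831 + 2
13: 9143 = 13·703 + 4
17: 9143 = 17·537 + 14
19: 9143 = 19·481 + 4
23: 9143 = 23·397 + 12
29: 9143 = 29·315 + 8
31: 9143 = 31·294 + 29
37: 9143 = 37·247 + 4
41: 9143 = 41·223

41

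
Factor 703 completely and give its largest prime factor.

703 = 19 · 37
37 is prime.
So 703 = 19 · 37; the largest prime factor is 37.

37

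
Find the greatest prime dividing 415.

83

415 = 5 · 83
83 is prime.
So 415 = 5 · 83; the largest prime factor is 83.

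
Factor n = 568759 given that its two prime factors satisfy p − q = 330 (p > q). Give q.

607

Since p = q + 330, we have 568759 = q(q + 330), so q² + 330q − 568759 = 0.
Discriminant: 330² + 4·568759 = 108900 + 2275036 = 2383936; √2383936 = 1544.
q = (−330 + 1544)/2 = 607, and p = q + 330 = 937.
Check: 607 · 937 = 568759.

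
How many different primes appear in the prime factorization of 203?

203 = 7 · 29
203 = 7 · 29, which has 2 distinct prime factors.

2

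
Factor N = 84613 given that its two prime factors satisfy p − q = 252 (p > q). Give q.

191

Since p = q + 252, we have 84613 = q(q + 252), so q² + 252q − 84613 = 0.
Discriminant: 252² + 4·84613 = 63504 + 338452 = 401956; √401956 = 634.
q = (−252 + 634)/2 = 191, and p = q + 252 = 443.
Check: 191 · 443 = 84613.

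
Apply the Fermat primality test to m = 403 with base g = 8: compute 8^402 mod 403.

64

8^1 ≡ 8 (mod 403)
8^2 ≡ 8^2 = 64 ≡ 64 (mod 403)
8^4 ≡ 64^2 = 4096 ≡ 66 (mod 403)
8^8 ≡ 66^2 = 4356 ≡ 326 (mod 403)
8^16 ≡ 326^2 = 106276 ≡ 287 (mod 403)
8^32 ≡ 287^2 = 82369 ≡ 157 (mod 403)
8^64 ≡ 157^2 = 24649 ≡ 66 (mod 403)
8^128 ≡ 66^2 = 4356 ≡ 326 (mod 403)
8^256 ≡ 326^2 = 106276 ≡ 287 (mod 403)
402 = 256 + 128 + 16 + 2 in binary powers of 2.
So 8^402 ≡ 287 · 326 · 287 · 64 ≡ 64 (mod 403).
Since 64 ≠ 1, base 8 is a Fermat witness: 403 is composite.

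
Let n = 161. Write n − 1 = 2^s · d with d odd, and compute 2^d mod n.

161 − 1 = 160 = 2^5 · 5, so d = 5.
2^1 ≡ 2 (mod 161)
2^2 ≡ 2^2 = 4 ≡ 4 (mod 161)
2^4 ≡ 4^2 = 16 ≡ 16 (mod 161)
5 = 4 + 1 in binary powers of 2.
So 2^5 ≡ 16 · 2 ≡ 32 (mod 161).
Squaring chain: 32 → 58 → 144 → 128 → 123; never reaches −1, so base 2 is a Miller–Rabin witness that 161 is composite.

32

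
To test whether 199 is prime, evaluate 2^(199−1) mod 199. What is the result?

1

2^1 ≡ 2 (mod 199)
2^2 ≡ 2^2 = 4 ≡ 4 (mod 199)
2^4 ≡ 4^2 = 16 ≡ 16 (mod 199)
2^8 ≡ 16^2 = 256 ≡ 57 (mod 199)
2^16 ≡ 57^2 = 3249 ≡ 65 (mod 199)
2^32 ≡ 65^2 = 4225 ≡ 46 (mod 199)
2^64 ≡ 46^2 = 2116 ≡ 126 (mod 199)
2^128 ≡ 126^2 = 15876 ≡ 155 (mod 199)
198 = 128 + 64 + 4 + 2 in binary powers of 2.
So 2^198 ≡ 155 · 126 · 16 · 4 ≡ 1 (mod 199).
Since the result is 1, base 2 gives no evidence that 199 is composite.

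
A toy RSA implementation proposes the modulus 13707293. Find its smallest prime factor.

59

13707293 is odd.
Digit sum 32, not divisible by 3.
Ends in 3: not divisible by 5.
7: 13707293 = 7·1958184 + 5
11: 13707293 = 11·1246117 + 6
13: 13707293 = 13·1054407 + 2
17: 13707293 = 17·806311 + 6
19: 13707293 = 19·721436 + 9
23: 13707293 = 23·595969 + 6
29: 13707293 = 29·472665 + 8
31: 13707293 = 31·442170 + 23
37: 13707293 = 37·370467 + 14
41: 13707293 = 41·334324 + 9
43: 13707293 = 43·318774 + 11
47: 13707293 = 47·291644 + 25
53: 13707293 = 53·258628 + 9
59: 13707293 = 59·232327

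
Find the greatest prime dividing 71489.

97

71489 = 11 · 6499
6499 = 67 · 97
97 is prime.
So 71489 = 11 · 67 · 97; the largest prime factor is 97.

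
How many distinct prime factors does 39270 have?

6

39270 = 2 · 19635
19635 = 3 · 6545
6545 = 5 · 1309
1309 = 7 · 187
187 = 11 · 17
39270 = 2 · 3 · 5 · 7 · 11 · 17, which has 6 distinct prime factors.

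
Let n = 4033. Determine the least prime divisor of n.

37

4033 is odd.
Digit sum 10, not divisible by 3.
Ends in 3: not divisible by 5.
7: 4033 = 7·576 + 1
11: 4033 = 11·366 + 7
13: 4033 = 13·310 + 3
17: 4033 = 17·237 + 4
19: 4033 = 19·212 + 5
23: 4033 = 23·175 + 8
29: 4033 = 29·139 + 2
31: 4033 = 31·130 + 3
37: 4033 = 37·109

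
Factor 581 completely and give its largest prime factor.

581 = 7 · 83
83 is prime.
So 581 = 7 · 83; the largest prime factor is 83.

83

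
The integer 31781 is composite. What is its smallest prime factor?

31781 is odd.
Digit sum 20, not divisible by 3.
Ends in 1: not divisible by 5.
7: 31781 = 7·4540 + 1
11: 31781 = 11·2889 + 2
13: 31781 = 13·2444 + 9
17: 31781 = 17·1869 + 8
19: 31781 = 19·1672 + 13
23: 31781 = 23·1381 + 18
29: 31781 = 29·1095 + 26
31: 31781 = 31·1025 + 6
37: 31781 = 37·858 + 35
41: 31781 = 41·775 + 6
43: 31781 = 43·739 + 4
47: 31781 = 47·676 + 9
53: 31781 = 53·599 + 34
59: 31781 = 59·538 + 39
61: 31781 = 61·521

61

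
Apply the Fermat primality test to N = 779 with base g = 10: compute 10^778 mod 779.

139

10^1 ≡ 10 (mod 779)
10^2 ≡ 10^2 = 100 ≡ 100 (mod 779)
10^4 ≡ 100^2 = 10000 ≡ 652 (mod 779)
10^8 ≡ 652^2 = 425104 ≡ 549 (mod 779)
10^16 ≡ 549^2 = 301401 ≡ 707 (mod 779)
10^32 ≡ 707^2 = 499849 ≡ 510 (mod 779)
10^64 ≡ 510^2 = 260100 ≡ 693 (mod 779)
10^128 ≡ 693^2 = 480249 ≡ 385 (mod 779)
10^256 ≡ 385^2 = 148225 ≡ 215 (mod 779)
10^512 ≡ 215^2 = 46225 ≡ 264 (mod 779)
778 = 512 + 256 + 8 + 2 in binary powers of 2.
So 10^778 ≡ 264 · 215 · 549 · 100 ≡ 139 (mod 779).
Since 139 ≠ 1, base 10 is a Fermat witness: 779 is composite.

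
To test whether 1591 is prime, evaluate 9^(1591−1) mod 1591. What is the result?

9^1 ≡ 9 (mod 1591)
9^2 ≡ 9^2 = 81 ≡ 81 (mod 1591)
9^4 ≡ 81^2 = 6561 ≡ 197 (mod 1591)
9^8 ≡ 197^2 = 38809 ≡ 625 (mod 1591)
9^16 ≡ 625^2 = 390625 ≡ 830 (mod 1591)
9^32 ≡ 830^2 = 688900 ≡ 1588 (mod 1591)
9^64 ≡ 1588^2 = 2521744 ≡ 9 (mod 1591)
9^128 ≡ 9^2 = 81 ≡ 81 (mod 1591)
9^256 ≡ 81^2 = 6561 ≡ 197 (mod 1591)
9^512 ≡ 197^2 = 38809 ≡ 625 (mod 1591)
9^1024 ≡ 625^2 = 390625 ≡ 830 (mod 1591)
1590 = 1024 + 512 + 32 + 16 + 4 + 2 in binary powers of 2.
So 9^1590 ≡ 830 · 625 · 1588 · 830 · 197 · 81 ≡ 269 (mod 1591).
Since 269 ≠ 1, base 9 is a Fermat witness: 1591 is composite.

269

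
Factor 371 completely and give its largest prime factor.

371 = 7 · 53
53 is prime.
So 371 = 7 · 53; the largest prime factor is 53.

53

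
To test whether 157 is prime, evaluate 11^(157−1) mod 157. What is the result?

1

11^1 ≡ 11 (mod 157)
11^2 ≡ 11^2 = 121 ≡ 121 (mod 157)
11^4 ≡ 121^2 = 14641 ≡ 40 (mod 157)
11^8 ≡ 40^2 = 1600 ≡ 30 (mod 157)
11^16 ≡ 30^2 = 900 ≡ 115 (mod 157)
11^32 ≡ 115^2 = 13225 ≡ 37 (mod 157)
11^64 ≡ 37^2 = 1369 ≡ 113 (mod 157)
11^128 ≡ 113^2 = 12769 ≡ 52 (mod 157)
156 = 128 + 16 + 8 + 4 in binary powers of 2.
So 11^156 ≡ 52 · 115 · 30 · 40 ≡ 1 (mod 157).
Since the result is 1, base 11 gives no evidence that 157 is composite.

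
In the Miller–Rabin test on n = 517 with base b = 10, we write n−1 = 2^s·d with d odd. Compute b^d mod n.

43

517 − 1 = 516 = 2^2 · 129, so d = 129.
10^1 ≡ 10 (mod 517)
10^2 ≡ 10^2 = 100 ≡ 100 (mod 517)
10^4 ≡ 100^2 = 10000 ≡ 177 (mod 517)
10^8 ≡ 177^2 = 31329 ≡ 309 (mod 517)
10^16 ≡ 309^2 = 95481 ≡ 353 (mod 517)
10^32 ≡ 353^2 = 124609 ≡ 12 (mod 517)
10^64 ≡ 12^2 = 144 ≡ 144 (mod 517)
10^128 ≡ 144^2 = 20736 ≡ 56 (mod 517)
129 = 128 + 1 in binary powers of 2.
So 10^129 ≡ 56 · 10 ≡ 43 (mod 517).
Squaring chain: 43 → 298; never reaches −1, so base 10 is a Miller–Rabin witness that 517 is composite.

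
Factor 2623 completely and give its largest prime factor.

2623 = 43 · 61
61 is prime.
So 2623 = 43 · 61; the largest prime factor is 61.

61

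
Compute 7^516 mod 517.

455

7^1 ≡ 7 (mod 517)
7^2 ≡ 7^2 = 49 ≡ 49 (mod 517)
7^4 ≡ 49^2 = 2401 ≡ 333 (mod 517)
7^8 ≡ 333^2 = 110889 ≡ 251 (mod 517)
7^16 ≡ 251^2 = 63001 ≡ 444 (mod 517)
7^32 ≡ 444^2 = 197136 ≡ 159 (mod 517)
7^64 ≡ 159^2 = 25281 ≡ 465 (mod 517)
7^128 ≡ 465^2 = 216225 ≡ 119 (mod 517)
7^256 ≡ 119^2 = 14161 ≡ 202 (mod 517)
7^512 ≡ 202^2 = 40804 ≡ 478 (mod 517)
516 = 512 + 4 in binary powers of 2.
So 7^516 ≡ 478 · 333 ≡ 455 (mod 517).
Since 455 ≠ 1, base 7 is a Fermat witness: 517 is composite.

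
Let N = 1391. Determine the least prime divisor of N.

1391 is odd.
Digit sum 14, not divisible by 3.
Ends in 1: not divisible by 5.
7: 1391 = 7·198 + 5
11: 1391 = 11·126 + 5
13: 1391 = 13·107

13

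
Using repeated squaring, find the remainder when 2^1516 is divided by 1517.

2^1 ≡ 2 (mod 1517)
2^2 ≡ 2^2 = 4 ≡ 4 (mod 1517)
2^4 ≡ 4^2 = 16 ≡ 16 (mod 1517)
2^8 ≡ 16^2 = 256 ≡ 256 (mod 1517)
2^16 ≡ 256^2 = 65536 ≡ 305 (mod 1517)
2^32 ≡ 305^2 = 93025 ≡ 488 (mod 1517)
2^64 ≡ 488^2 = 238144 ≡ 1492 (mod 1517)
2^128 ≡ 1492^2 = 2226064 ≡ 625 (mod 1517)
2^256 ≡ 625^2 = 390625 ≡ 756 (mod 1517)
2^512 ≡ 756^2 = 571536 ≡ 1144 (mod 1517)
2^1024 ≡ 1144^2 = 1308736 ≡ 1082 (mod 1517)
1516 = 1024 + 256 + 128 + 64 + 32 + 8 + 4 in binary powers of 2.
So 2^1516 ≡ 1082 · 756 · 625 · 1492 · 488 · 256 · 16 ≡ 756 (mod 1517).
Since 756 ≠ 1, base 2 is a Fermat witness: 1517 is composite.

756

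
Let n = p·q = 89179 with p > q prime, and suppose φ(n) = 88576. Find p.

347

φ(n) = (p−1)(q−1) = n − (p+q) + 1, so p + q = 89179 − 88576 + 1 = 604.
p and q are the roots of t² − 604t + 89179 = 0.
Discriminant: 604² − 4·89179 = 364816 − 356716 = 8100; √8100 = 90.
q = (604 − 90)/2 = 257, p = (604 + 90)/2 = 347.
Check: 257 · 347 = 89179.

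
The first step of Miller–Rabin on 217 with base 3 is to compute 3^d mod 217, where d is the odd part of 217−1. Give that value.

217 − 1 = 216 = 2^3 · 27, so d = 27.
3^1 ≡ 3 (mod 217)
3^2 ≡ 3^2 = 9 ≡ 9 (mod 217)
3^4 ≡ 9^2 = 81 ≡ 81 (mod 217)
3^8 ≡ 81^2 = 6561 ≡ 51 (mod 217)
3^16 ≡ 51^2 = 2601 ≡ 214 (mod 217)
27 = 16 + 8 + 2 + 1 in binary powers of 2.
So 3^27 ≡ 214 · 51 · 9 · 3 ≡ 209 (mod 217).
Squaring chain: 209 → 64 → 190; never reaches −1, so base 3 is a Miller–Rabin witness that 217 is composite.

209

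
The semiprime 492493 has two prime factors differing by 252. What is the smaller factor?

Since p = q + 252, we have 492493 = q(q + 252), so q² + 252q − 492493 = 0.
Discriminant: 252² + 4·492493 = 63504 + 1969972 = 2033476; √2033476 = 1426.
q = (−252 + 1426)/2 = 587, and p = q + 252 = 839.
Check: 587 · 839 = 492493.

587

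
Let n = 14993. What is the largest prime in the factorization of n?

14993 = 11 · 1363
1363 = 29 · 47
47 is prime.
So 14993 = 11 · 29 · 47; the largest prime factor is 47.

47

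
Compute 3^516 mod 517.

487

3^1 ≡ 3 (mod 517)
3^2 ≡ 3^2 = 9 ≡ 9 (mod 517)
3^4 ≡ 9^2 = 81 ≡ 81 (mod 517)
3^8 ≡ 81^2 = 6561 ≡ 357 (mod 517)
3^16 ≡ 357^2 = 127449 ≡ 267 (mod 517)
3^32 ≡ 267^2 = 71289 ≡ 460 (mod 517)
3^64 ≡ 460^2 = 211600 ≡ 147 (mod 517)
3^128 ≡ 147^2 = 21609 ≡ 412 (mod 517)
3^256 ≡ 412^2 = 169744 ≡ 168 (mod 517)
3^512 ≡ 168^2 = 28224 ≡ 306 (mod 517)
516 = 512 + 4 in binary powers of 2.
So 3^516 ≡ 306 · 81 ≡ 487 (mod 517).
Since 487 ≠ 1, base 3 is a Fermat witness: 517 is composite.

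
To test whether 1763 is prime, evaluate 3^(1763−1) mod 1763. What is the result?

3^1 ≡ 3 (mod 1763)
3^2 ≡ 3^2 = 9 ≡ 9 (mod 1763)
3^4 ≡ 9^2 = 81 ≡ 81 (mod 1763)
3^8 ≡ 81^2 = 6561 ≡ 1272 (mod 1763)
3^16 ≡ 1272^2 = 1617984 ≡ 1313 (mod 1763)
3^32 ≡ 1313^2 = 1723969 ≡ 1518 (mod 1763)
3^64 ≡ 1518^2 = 2304324 ≡ 83 (mod 1763)
3^128 ≡ 83^2 = 6889 ≡ 1600 (mod 1763)
3^256 ≡ 1600^2 = 2560000 ≡ 124 (mod 1763)
3^512 ≡ 124^2 = 15376 ≡ 1272 (mod 1763)
3^1024 ≡ 1272^2 = 1617984 ≡ 1313 (mod 1763)
1762 = 1024 + 512 + 128 + 64 + 32 + 2 in binary powers of 2.
So 3^1762 ≡ 1313 · 1272 · 1600 · 83 · 1518 · 9 ≡ 583 (mod 1763).
Since 583 ≠ 1, base 3 is a Fermat witness: 1763 is composite.

583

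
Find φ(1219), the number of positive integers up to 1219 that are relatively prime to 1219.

1144

Factor: 1219 = 23 · 53.
φ(1219) = (23−1) · (53−1) = 22 · 52 = 1144.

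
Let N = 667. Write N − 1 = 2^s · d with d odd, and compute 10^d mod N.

172

667 − 1 = 666 = 2^1 · 333, so d = 333.
10^1 ≡ 10 (mod 667)
10^2 ≡ 10^2 = 100 ≡ 100 (mod 667)
10^4 ≡ 100^2 = 10000 ≡ 662 (mod 667)
10^8 ≡ 662^2 = 438244 ≡ 25 (mod 667)
10^16 ≡ 25^2 = 625 ≡ 625 (mod 667)
10^32 ≡ 625^2 = 390625 ≡ 430 (mod 667)
10^64 ≡ 430^2 = 184900 ≡ 141 (mod 667)
10^128 ≡ 141^2 = 19881 ≡ 538 (mod 667)
10^256 ≡ 538^2 = 289444 ≡ 633 (mod 667)
333 = 256 + 64 + 8 + 4 + 1 in binary powers of 2.
So 10^333 ≡ 633 · 141 · 25 · 662 · 10 ≡ 172 (mod 667).
Squaring chain: 172; never reaches −1, so base 10 is a Miller–Rabin witness that 667 is composite.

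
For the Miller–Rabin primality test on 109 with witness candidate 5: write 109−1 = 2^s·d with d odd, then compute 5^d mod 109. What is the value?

109 − 1 = 108 = 2^2 · 27, so d = 27.
5^1 ≡ 5 (mod 109)
5^2 ≡ 5^2 = 25 ≡ 25 (mod 109)
5^4 ≡ 25^2 = 625 ≡ 80 (mod 109)
5^8 ≡ 80^2 = 6400 ≡ 78 (mod 109)
5^16 ≡ 78^2 = 6084 ≡ 89 (mod 109)
27 = 16 + 8 + 2 + 1 in binary powers of 2.
So 5^27 ≡ 89 · 78 · 25 · 5 ≡ 1 (mod 109).
Since 5^d ≡ 1 (mod 109), base 5 does not prove 109 composite.

1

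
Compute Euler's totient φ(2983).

Factor: 2983 = 19 · 157.
φ(2983) = (19−1) · (157−1) = 18 · 156 = 2808.

2808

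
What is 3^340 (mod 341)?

3^1 ≡ 3 (mod 341)
3^2 ≡ 3^2 = 9 ≡ 9 (mod 341)
3^4 ≡ 9^2 = 81 ≡ 81 (mod 341)
3^8 ≡ 81^2 = 6561 ≡ 82 (mod 341)
3^16 ≡ 82^2 = 6724 ≡ 245 (mod 341)
3^32 ≡ 245^2 = 60025 ≡ 9 (mod 341)
3^64 ≡ 9^2 = 81 ≡ 81 (mod 341)
3^128 ≡ 81^2 = 6561 ≡ 82 (mod 341)
3^256 ≡ 82^2 = 6724 ≡ 245 (mod 341)
340 = 256 + 64 + 16 + 4 in binary powers of 2.
So 3^340 ≡ 245 · 81 · 245 · 81 ≡ 56 (mod 341).
Since 56 ≠ 1, base 3 is a Fermat witness: 341 is composite.

56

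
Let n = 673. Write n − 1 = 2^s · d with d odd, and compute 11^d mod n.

673 − 1 = 672 = 2^5 · 21, so d = 21.
11^1 ≡ 11 (mod 673)
11^2 ≡ 11^2 = 121 ≡ 121 (mod 673)
11^4 ≡ 121^2 = 14641 ≡ 508 (mod 673)
11^8 ≡ 508^2 = 258064 ≡ 305 (mod 673)
11^16 ≡ 305^2 = 93025 ≡ 151 (mod 673)
21 = 16 + 4 + 1 in binary powers of 2.
So 11^21 ≡ 151 · 508 · 11 ≡ 519 (mod 673).
Squaring chain: 519 → 161 → 347 → 615 → 672; reaches −1, so base 11 does not prove 673 composite.

519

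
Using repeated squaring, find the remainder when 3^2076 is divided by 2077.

1938

3^1 ≡ 3 (mod 2077)
3^2 ≡ 3^2 = 9 ≡ 9 (mod 2077)
3^4 ≡ 9^2 = 81 ≡ 81 (mod 2077)
3^8 ≡ 81^2 = 6561 ≡ 330 (mod 2077)
3^16 ≡ 330^2 = 108900 ≡ 896 (mod 2077)
3^32 ≡ 896^2 = 802816 ≡ 1094 (mod 2077)
3^64 ≡ 1094^2 = 1196836 ≡ 484 (mod 2077)
3^128 ≡ 484^2 = 234256 ≡ 1632 (mod 2077)
3^256 ≡ 1632^2 = 2663424 ≡ 710 (mod 2077)
3^512 ≡ 710^2 = 504100 ≡ 1466 (mod 2077)
3^1024 ≡ 1466^2 = 2149156 ≡ 1538 (mod 2077)
3^2048 ≡ 1538^2 = 2365444 ≡ 1818 (mod 2077)
2076 = 2048 + 16 + 8 + 4 in binary powers of 2.
So 3^2076 ≡ 1818 · 896 · 330 · 81 ≡ 1938 (mod 2077).
Since 1938 ≠ 1, base 3 is a Fermat witness: 2077 is composite.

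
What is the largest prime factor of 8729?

8729 = 7 · 1247
1247 = 29 · 43
43 is prime.
So 8729 = 7 · 29 · 43; the largest prime factor is 43.

43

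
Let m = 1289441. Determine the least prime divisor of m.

1289441 is odd.
Digit sum 29, not divisible by 3.
Ends in 1: not divisible by 5.
7: 1289441 = 7·184205 + 6
11: 1289441 = 11·117221 + 10
13: 1289441 = 13·99187 + 10
17: 1289441 = 17·75849 + 8
19: 1289441 = 19·67865 + 6
23: 1289441 = 23·56062 + 15
29: 1289441 = 29·44463 + 14
31: 1289441 = 31·41594 + 27
37: 1289441 = 37·34849 + 28
41: 1289441 = 41·31449 + 32
43: 1289441 = 43·29987

43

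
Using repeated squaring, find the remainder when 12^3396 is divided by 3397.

1116

12^1 ≡ 12 (mod 3397)
12^2 ≡ 12^2 = 144 ≡ 144 (mod 3397)
12^4 ≡ 144^2 = 20736 ≡ 354 (mod 3397)
12^8 ≡ 354^2 = 125316 ≡ 3024 (mod 3397)
12^16 ≡ 3024^2 = 9144576 ≡ 3249 (mod 3397)
12^32 ≡ 3249^2 = 10556001 ≡ 1522 (mod 3397)
12^64 ≡ 1522^2 = 2316484 ≡ 3127 (mod 3397)
12^128 ≡ 3127^2 = 9778129 ≡ 1563 (mod 3397)
12^256 ≡ 1563^2 = 2442969 ≡ 526 (mod 3397)
12^512 ≡ 526^2 = 276676 ≡ 1519 (mod 3397)
12^1024 ≡ 1519^2 = 2307361 ≡ 798 (mod 3397)
12^2048 ≡ 798^2 = 636804 ≡ 1565 (mod 3397)
3396 = 2048 + 1024 + 256 + 64 + 4 in binary powers of 2.
So 12^3396 ≡ 1565 · 798 · 526 · 3127 · 354 ≡ 1116 (mod 3397).
Since 1116 ≠ 1, base 12 is a Fermat witness: 3397 is composite.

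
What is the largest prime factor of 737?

737 = 11 · 67
67 is prime.
So 737 = 11 · 67; the largest prime factor is 67.

67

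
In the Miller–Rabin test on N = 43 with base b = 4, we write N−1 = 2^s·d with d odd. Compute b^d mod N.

43 − 1 = 42 = 2^1 · 21, so d = 21.
4^1 ≡ 4 (mod 43)
4^2 ≡ 4^2 = 16 ≡ 16 (mod 43)
4^4 ≡ 16^2 = 256 ≡ 41 (mod 43)
4^8 ≡ 41^2 = 1681 ≡ 4 (mod 43)
4^16 ≡ 4^2 = 16 ≡ 16 (mod 43)
21 = 16 + 4 + 1 in binary powers of 2.
So 4^21 ≡ 16 · 41 · 4 ≡ 1 (mod 43).
Since 4^d ≡ 1 (mod 43), base 4 does not prove 43 composite.

1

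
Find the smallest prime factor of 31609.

31609 is odd.
Digit sum 19, not divisible by 3.
Ends in 9: not divisible by 5.
7: 31609 = 7·4515 + 4
11: 31609 = 11·2873 + 6
13: 31609 = 13·2431 + 6
17: 31609 = 17·1859 + 6
19: 31609 = 19·1663 + 12
23: 31609 = 23·1374 + 7
29: 31609 = 29·1089 + 28
31: 31609 = 31·1019 + 20
37: 31609 = 37·854 + 11
41: 31609 = 41·770 + 39
43: 31609 = 43·735 + 4
47: 31609 = 47·672 + 25
53: 31609 = 53·596 + 21
59: 31609 = 59·535 + 44
61: 31609 = 61·518 + 11
67: 31609 = 67·471 + 52
71: 31609 = 71·445 + 14
73: 31609 = 73·433

73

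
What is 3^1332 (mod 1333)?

3^1 ≡ 3 (mod 1333)
3^2 ≡ 3^2 = 9 ≡ 9 (mod 1333)
3^4 ≡ 9^2 = 81 ≡ 81 (mod 1333)
3^8 ≡ 81^2 = 6561 ≡ 1229 (mod 1333)
3^16 ≡ 1229^2 = 1510441 ≡ 152 (mod 1333)
3^32 ≡ 152^2 = 23104 ≡ 443 (mod 1333)
3^64 ≡ 443^2 = 196249 ≡ 298 (mod 1333)
3^128 ≡ 298^2 = 88804 ≡ 826 (mod 1333)
3^256 ≡ 826^2 = 682276 ≡ 1113 (mod 1333)
3^512 ≡ 1113^2 = 1238769 ≡ 412 (mod 1333)
3^1024 ≡ 412^2 = 169744 ≡ 453 (mod 1333)
1332 = 1024 + 256 + 32 + 16 + 4 in binary powers of 2.
So 3^1332 ≡ 453 · 1113 · 443 · 152 · 81 ≡ 1000 (mod 1333).
Since 1000 ≠ 1, base 3 is a Fermat witness: 1333 is composite.

1000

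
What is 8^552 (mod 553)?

8^1 ≡ 8 (mod 553)
8^2 ≡ 8^2 = 64 ≡ 64 (mod 553)
8^4 ≡ 64^2 = 4096 ≡ 225 (mod 553)
8^8 ≡ 225^2 = 50625 ≡ 302 (mod 553)
8^16 ≡ 302^2 = 91204 ≡ 512 (mod 553)
8^32 ≡ 512^2 = 262144 ≡ 22 (mod 553)
8^64 ≡ 22^2 = 484 ≡ 484 (mod 553)
8^128 ≡ 484^2 = 234256 ≡ 337 (mod 553)
8^256 ≡ 337^2 = 113569 ≡ 204 (mod 553)
8^512 ≡ 204^2 = 41616 ≡ 141 (mod 553)
552 = 512 + 32 + 8 in binary powers of 2.
So 8^552 ≡ 141 · 22 · 302 ≡ 22 (mod 553).
Since 22 ≠ 1, base 8 is a Fermat witness: 553 is composite.

22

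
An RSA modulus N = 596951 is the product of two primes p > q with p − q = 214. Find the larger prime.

887

Since p = q + 214, we have 596951 = q(q + 214), so q² + 214q − 596951 = 0.
Discriminant: 214² + 4·596951 = 45796 + 2387804 = 2433600; √2433600 = 1560.
q = (−214 + 1560)/2 = 673, and p = q + 214 = 887.
Check: 673 · 887 = 596951.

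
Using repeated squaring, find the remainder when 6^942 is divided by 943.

6^1 ≡ 6 (mod 943)
6^2 ≡ 6^2 = 36 ≡ 36 (mod 943)
6^4 ≡ 36^2 = 1296 ≡ 353 (mod 943)
6^8 ≡ 353^2 = 124609 ≡ 133 (mod 943)
6^16 ≡ 133^2 = 17689 ≡ 715 (mod 943)
6^32 ≡ 715^2 = 511225 ≡ 119 (mod 943)
6^64 ≡ 119^2 = 14161 ≡ 16 (mod 943)
6^128 ≡ 16^2 = 256 ≡ 256 (mod 943)
6^256 ≡ 256^2 = 65536 ≡ 469 (mod 943)
6^512 ≡ 469^2 = 219961 ≡ 242 (mod 943)
942 = 512 + 256 + 128 + 32 + 8 + 4 + 2 in binary powers of 2.
So 6^942 ≡ 242 · 469 · 256 · 119 · 133 · 353 · 36 ≡ 210 (mod 943).
Since 210 ≠ 1, base 6 is a Fermat witness: 943 is composite.

210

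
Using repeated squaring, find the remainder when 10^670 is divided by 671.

10^1 ≡ 10 (mod 671)
10^2 ≡ 10^2 = 100 ≡ 100 (mod 671)
10^4 ≡ 100^2 = 10000 ≡ 606 (mod 671)
10^8 ≡ 606^2 = 367236 ≡ 199 (mod 671)
10^16 ≡ 199^2 = 39601 ≡ 12 (mod 671)
10^32 ≡ 12^2 = 144 ≡ 144 (mod 671)
10^64 ≡ 144^2 = 20736 ≡ 606 (mod 671)
10^128 ≡ 606^2 = 367236 ≡ 199 (mod 671)
10^256 ≡ 199^2 = 39601 ≡ 12 (mod 671)
10^512 ≡ 12^2 = 144 ≡ 144 (mod 671)
670 = 512 + 128 + 16 + 8 + 4 + 2 in binary powers of 2.
So 10^670 ≡ 144 · 199 · 12 · 199 · 606 · 100 ≡ 441 (mod 671).
Since 441 ≠ 1, base 10 is a Fermat witness: 671 is composite.

441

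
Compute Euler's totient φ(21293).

20988

Factor: 21293 = 107 · 199.
φ(21293) = (107−1) · (199−1) = 106 · 198 = 20988.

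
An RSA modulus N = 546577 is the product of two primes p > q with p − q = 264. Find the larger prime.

883

Since p = q + 264, we have 546577 = q(q + 264), so q² + 264q − 546577 = 0.
Discriminant: 264² + 4·546577 = 69696 + 2186308 = 2256004; √2256004 = 1502.
q = (−264 + 1502)/2 = 619, and p = q + 264 = 883.
Check: 619 · 883 = 546577.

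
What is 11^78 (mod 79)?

11^1 ≡ 11 (mod 79)
11^2 ≡ 11^2 = 121 ≡ 42 (mod 79)
11^4 ≡ 42^2 = 1764 ≡ 26 (mod 79)
11^8 ≡ 26^2 = 676 ≡ 44 (mod 79)
11^16 ≡ 44^2 = 1936 ≡ 40 (mod 79)
11^32 ≡ 40^2 = 1600 ≡ 20 (mod 79)
11^64 ≡ 20^2 = 400 ≡ 5 (mod 79)
78 = 64 + 8 + 4 + 2 in binary powers of 2.
So 11^78 ≡ 5 · 44 · 26 · 42 ≡ 1 (mod 79).
Since the result is 1, base 11 gives no evidence that 79 is composite.

1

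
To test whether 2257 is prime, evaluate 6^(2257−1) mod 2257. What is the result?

6^1 ≡ 6 (mod 2257)
6^2 ≡ 6^2 = 36 ≡ 36 (mod 2257)
6^4 ≡ 36^2 = 1296 ≡ 1296 (mod 2257)
6^8 ≡ 1296^2 = 1679616 ≡ 408 (mod 2257)
6^16 ≡ 408^2 = 166464 ≡ 1703 (mod 2257)
6^32 ≡ 1703^2 = 2900209 ≡ 2221 (mod 2257)
6^64 ≡ 2221^2 = 4932841 ≡ 1296 (mod 2257)
6^128 ≡ 1296^2 = 1679616 ≡ 408 (mod 2257)
6^256 ≡ 408^2 = 166464 ≡ 1703 (mod 2257)
6^512 ≡ 1703^2 = 2900209 ≡ 2221 (mod 2257)
6^1024 ≡ 2221^2 = 4932841 ≡ 1296 (mod 2257)
6^2048 ≡ 1296^2 = 1679616 ≡ 408 (mod 2257)
2256 = 2048 + 128 + 64 + 16 in binary powers of 2.
So 6^2256 ≡ 408 · 408 · 1296 · 1703 ≡ 741 (mod 2257).
Since 741 ≠ 1, base 6 is a Fermat witness: 2257 is composite.

741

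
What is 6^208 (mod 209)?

6^1 ≡ 6 (mod 209)
6^2 ≡ 6^2 = 36 ≡ 36 (mod 209)
6^4 ≡ 36^2 = 1296 ≡ 42 (mod 209)
6^8 ≡ 42^2 = 1764 ≡ 92 (mod 209)
6^16 ≡ 92^2 = 8464 ≡ 104 (mod 209)
6^32 ≡ 104^2 = 10816 ≡ 157 (mod 209)
6^64 ≡ 157^2 = 24649 ≡ 196 (mod 209)
6^128 ≡ 196^2 = 38416 ≡ 169 (mod 209)
208 = 128 + 64 + 16 in binary powers of 2.
So 6^208 ≡ 169 · 196 · 104 ≡ 158 (mod 209).
Since 158 ≠ 1, base 6 is a Fermat witness: 209 is composite.

158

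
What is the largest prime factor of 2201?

71

2201 = 31 · 71
71 is prime.
So 2201 = 31 · 71; the largest prime factor is 71.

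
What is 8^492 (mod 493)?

458

8^1 ≡ 8 (mod 493)
8^2 ≡ 8^2 = 64 ≡ 64 (mod 493)
8^4 ≡ 64^2 = 4096 ≡ 152 (mod 493)
8^8 ≡ 152^2 = 23104 ≡ 426 (mod 493)
8^16 ≡ 426^2 = 181476 ≡ 52 (mod 493)
8^32 ≡ 52^2 = 2704 ≡ 239 (mod 493)
8^64 ≡ 239^2 = 57121 ≡ 426 (mod 493)
8^128 ≡ 426^2 = 181476 ≡ 52 (mod 493)
8^256 ≡ 52^2 = 2704 ≡ 239 (mod 493)
492 = 256 + 128 + 64 + 32 + 8 + 4 in binary powers of 2.
So 8^492 ≡ 239 · 52 · 426 · 239 · 426 · 152 ≡ 458 (mod 493).
Since 458 ≠ 1, base 8 is a Fermat witness: 493 is composite.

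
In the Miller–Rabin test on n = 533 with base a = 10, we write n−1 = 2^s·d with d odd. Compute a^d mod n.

426

533 − 1 = 532 = 2^2 · 133, so d = 133.
10^1 ≡ 10 (mod 533)
10^2 ≡ 10^2 = 100 ≡ 100 (mod 533)
10^4 ≡ 100^2 = 10000 ≡ 406 (mod 533)
10^8 ≡ 406^2 = 164836 ≡ 139 (mod 533)
10^16 ≡ 139^2 = 19321 ≡ 133 (mod 533)
10^32 ≡ 133^2 = 17689 ≡ 100 (mod 533)
10^64 ≡ 100^2 = 10000 ≡ 406 (mod 533)
10^128 ≡ 406^2 = 164836 ≡ 139 (mod 533)
133 = 128 + 4 + 1 in binary powers of 2.
So 10^133 ≡ 139 · 406 · 10 ≡ 426 (mod 533).
Squaring chain: 426 → 256; never reaches −1, so base 10 is a Miller–Rabin witness that 533 is composite.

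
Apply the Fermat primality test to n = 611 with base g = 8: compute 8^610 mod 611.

8^1 ≡ 8 (mod 611)
8^2 ≡ 8^2 = 64 ≡ 64 (mod 611)
8^4 ≡ 64^2 = 4096 ≡ 430 (mod 611)
8^8 ≡ 430^2 = 184900 ≡ 378 (mod 611)
8^16 ≡ 378^2 = 142884 ≡ 521 (mod 611)
8^32 ≡ 521^2 = 271441 ≡ 157 (mod 611)
8^64 ≡ 157^2 = 24649 ≡ 209 (mod 611)
8^128 ≡ 209^2 = 43681 ≡ 300 (mod 611)
8^256 ≡ 300^2 = 90000 ≡ 183 (mod 611)
8^512 ≡ 183^2 = 33489 ≡ 495 (mod 611)
610 = 512 + 64 + 32 + 2 in binary powers of 2.
So 8^610 ≡ 495 · 209 · 157 · 64 ≡ 155 (mod 611).
Since 155 ≠ 1, base 8 is a Fermat witness: 611 is composite.

155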